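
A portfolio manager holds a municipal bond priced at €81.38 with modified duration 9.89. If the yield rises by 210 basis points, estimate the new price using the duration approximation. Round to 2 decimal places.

Duration approximation: ΔP/P ≈ -D_mod · Δy = -9.89 × (+0.021) = -0.207690.
New price ≈ 81.38 × (1 - 0.207690) = 64.4781878.

€64.48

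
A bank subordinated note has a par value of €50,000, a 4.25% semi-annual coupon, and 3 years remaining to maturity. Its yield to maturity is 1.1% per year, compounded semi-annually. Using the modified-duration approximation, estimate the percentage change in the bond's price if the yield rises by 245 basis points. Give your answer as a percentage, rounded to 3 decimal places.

-6.959%

Periodic yield y = 0.0055. Modified duration first:
  t   CF        PV=CF/(1+0.0055)^t    t·PV
  1     1,062.50     1,056.6882     1,056.6882
  2     1,062.50     1,050.9082     2,101.8164
  3     1,062.50     1,045.1598     3,135.4795
  4     1,062.50     1,039.4429     4,157.7716
  5     1,062.50     1,033.7572     5,168.7862
  6    51,062.50    49,409.4050   296,456.4302
  Σ                 54,635.3614   312,076.9722
P = 54,635.3614; D_Mac = 5.71200 half-year periods = 2.85600 yrs; D_mod = 2.85600/(1+0.0055) = 2.84038 yrs.
ΔP/P ≈ -D_mod · Δy = -2.84038 × (+0.0245) = -0.069589 = -6.9589%.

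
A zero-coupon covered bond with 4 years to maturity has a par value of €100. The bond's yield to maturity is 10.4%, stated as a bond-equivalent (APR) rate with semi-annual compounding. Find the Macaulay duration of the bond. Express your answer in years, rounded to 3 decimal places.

4.000 years

A zero-coupon bond has a single cash flow at maturity, so its Macaulay duration equals its maturity: 4 years.
(Equivalently: 8 semi-annual periods ÷ 2 = 4 years.)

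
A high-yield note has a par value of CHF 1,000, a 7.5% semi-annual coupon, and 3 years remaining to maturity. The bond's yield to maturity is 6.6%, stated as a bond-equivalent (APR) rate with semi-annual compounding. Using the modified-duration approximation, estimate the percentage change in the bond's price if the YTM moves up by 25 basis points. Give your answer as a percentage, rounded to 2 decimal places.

Periodic yield y = 0.033. Modified duration first:
  t   CF        PV=CF/(1+0.033)^t    t·PV
  1        37.50        36.3020        36.3020
  2        37.50        35.1423        70.2847
  3        37.50        34.0197       102.0591
  4        37.50        32.9329       131.7316
  5        37.50        31.8808       159.4042
  6     1,037.50       853.8590     5,123.1542
  Σ                  1,024.1368     5,622.9357
P = 1,024.1368; D_Mac = 5.49041 half-year periods = 2.74521 yrs; D_mod = 2.74521/(1+0.033) = 2.65751 yrs.
ΔP/P ≈ -D_mod · Δy = -2.65751 × (+0.0025) = -0.006644 = -0.6644%.

-0.66%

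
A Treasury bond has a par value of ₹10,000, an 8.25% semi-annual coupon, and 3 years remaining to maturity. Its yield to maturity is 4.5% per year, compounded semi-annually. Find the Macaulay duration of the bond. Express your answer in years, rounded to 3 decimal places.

2.734 years

Periodic yield y = 0.0225. Discount each cash flow and weight by its period:
  t   CF        PV=CF/(1+0.0225)^t    t·PV
  1       412.50       403.4230       403.4230
  2       412.50       394.5457       789.0914
  3       412.50       385.8638     1,157.5913
  4       412.50       377.3729     1,509.4915
  5       412.50       369.0688     1,845.3442
  6    10,412.50     9,111.1902    54,667.1414
  Σ                 11,041.4644    60,372.0828
Price P = Σ PV = 11,041.4644.
Macaulay duration = Σ(t·PV) / P = 60,372.0828 / 11,041.4644 = 5.46776 half-year periods.
In years: 5.46776 / 2 = 2.73388 years.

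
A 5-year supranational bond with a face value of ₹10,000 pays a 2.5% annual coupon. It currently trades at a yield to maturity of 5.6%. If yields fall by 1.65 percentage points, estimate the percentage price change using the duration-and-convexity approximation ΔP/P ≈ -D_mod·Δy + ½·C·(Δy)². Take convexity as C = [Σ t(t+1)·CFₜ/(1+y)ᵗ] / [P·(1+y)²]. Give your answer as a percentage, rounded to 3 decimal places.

With y = 0.056:
  t   CF        PV=CF/(1+0.056)^t    t·PV        t(t+1)·PV
  1       250.00       236.7424       236.7424         473.4848
  2       250.00       224.1879       448.3758       1,345.1274
  3       250.00       212.2991       636.8974       2,547.5898
  4       250.00       201.0409       804.1634       4,020.8172
  5    10,250.00     7,805.5637    39,027.8187     234,166.9121
  Σ                  8,679.8341    41,153.9978     242,553.9314
P = 8,679.8341; D_Mac = 4.74133 yrs; D_mod = 4.48990 yrs; C = 25.05931.
Duration effect: -4.48990 × (-0.0165) = +0.074083
Convexity effect: 0.5 × 25.05931 × (-0.0165)² = +0.0034112
ΔP/P ≈ +0.074083 + 0.0034112 = +0.077495 = +7.7495%.

+7.749%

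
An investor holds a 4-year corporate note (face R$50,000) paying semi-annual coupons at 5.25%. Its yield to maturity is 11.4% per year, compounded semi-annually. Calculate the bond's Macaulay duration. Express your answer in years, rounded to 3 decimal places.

Periodic yield y = 0.057. Discount each cash flow and weight by its period:
  t   CF        PV=CF/(1+0.057)^t    t·PV
  1     1,312.50     1,241.7219     1,241.7219
  2     1,312.50     1,174.7605     2,349.5210
  3     1,312.50     1,111.4101     3,334.2304
  4     1,312.50     1,051.4760     4,205.9040
  5     1,312.50       994.7739     4,973.8694
  6     1,312.50       941.1295     5,646.7770
  7     1,312.50       890.3780     6,232.6457
  8    51,312.50    32,932.3920   263,459.1358
  Σ                 40,338.0418   291,443.8052
Price P = Σ PV = 40,338.0418.
Macaulay duration = Σ(t·PV) / P = 291,443.8052 / 40,338.0418 = 7.22504 half-year periods.
In years: 7.22504 / 2 = 3.61252 years.

3.613 years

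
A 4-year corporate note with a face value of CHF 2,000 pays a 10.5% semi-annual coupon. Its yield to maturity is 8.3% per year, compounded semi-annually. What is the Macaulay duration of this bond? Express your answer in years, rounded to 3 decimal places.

Periodic yield y = 0.0415. Discount each cash flow and weight by its period:
  t   CF        PV=CF/(1+0.0415)^t    t·PV
  1       105.00       100.8161       100.8161
  2       105.00        96.7990       193.5979
  3       105.00        92.9419       278.8257
  4       105.00        89.2385       356.9540
  5       105.00        85.6827       428.4133
  6       105.00        82.2685       493.6111
  7       105.00        78.9904       552.9329
  8     2,105.00     1,520.4702    12,163.7614
  Σ                  2,147.2072    14,568.9123
Price P = Σ PV = 2,147.2072.
Macaulay duration = Σ(t·PV) / P = 14,568.9123 / 2,147.2072 = 6.78505 half-year periods.
In years: 6.78505 / 2 = 3.39253 years.

3.393 years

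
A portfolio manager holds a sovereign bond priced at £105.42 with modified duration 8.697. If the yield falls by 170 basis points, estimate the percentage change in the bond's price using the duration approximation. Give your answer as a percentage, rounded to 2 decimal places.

+14.78%

Duration approximation: ΔP/P ≈ -D_mod · Δy = -8.697 × (-0.017) = +0.147849.
As a percentage: +14.7849%.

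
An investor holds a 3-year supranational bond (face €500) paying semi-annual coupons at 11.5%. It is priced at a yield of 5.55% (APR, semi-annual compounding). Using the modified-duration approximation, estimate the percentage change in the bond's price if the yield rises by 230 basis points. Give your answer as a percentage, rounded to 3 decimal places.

Periodic yield y = 0.02775. Modified duration first:
  t   CF        PV=CF/(1+0.02775)^t    t·PV
  1        28.75        27.9737        27.9737
  2        28.75        27.2184        54.4368
  3        28.75        26.4835        79.4505
  4        28.75        25.7684       103.0737
  5        28.75        25.0727       125.3633
  6       528.75       448.6684     2,692.0103
  Σ                    581.1851     3,082.3084
P = 581.1851; D_Mac = 5.30349 half-year periods = 2.65174 yrs; D_mod = 2.65174/(1+0.02775) = 2.58015 yrs.
ΔP/P ≈ -D_mod · Δy = -2.58015 × (+0.023) = -0.059343 = -5.9343%.

-5.934%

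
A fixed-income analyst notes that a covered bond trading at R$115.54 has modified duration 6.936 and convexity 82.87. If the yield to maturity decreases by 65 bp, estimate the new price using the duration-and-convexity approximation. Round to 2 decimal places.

Duration effect: -D_mod·Δy = -6.936 × (-0.0065) = +0.045084
Convexity effect: ½·C·(Δy)² = 0.5 × 82.87 × (-0.0065)² = +0.00175062875
ΔP/P ≈ +0.045084 + 0.00175062875 = +0.04683462875
New price ≈ 115.54 × (1 + 0.04683462875) = 120.951273005775.

R$120.95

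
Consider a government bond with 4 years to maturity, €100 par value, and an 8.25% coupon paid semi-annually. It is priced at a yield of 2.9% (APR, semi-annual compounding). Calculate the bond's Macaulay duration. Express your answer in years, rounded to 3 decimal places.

3.539 years

Periodic yield y = 0.0145. Discount each cash flow and weight by its period:
  t   CF        PV=CF/(1+0.0145)^t    t·PV
  1        4.125         4.0660         4.0660
  2        4.125         4.0079         8.0159
  3        4.125         3.9506        11.8519
  4        4.125         3.8942        15.5767
  5        4.125         3.8385        19.1926
  6        4.125         3.7837        22.7019
  7        4.125         3.7296        26.1070
  8      104.125        92.7980       742.3840
  Σ                    120.0685       849.8961
Price P = Σ PV = 120.0685.
Macaulay duration = Σ(t·PV) / P = 849.8961 / 120.0685 = 7.07842 half-year periods.
In years: 7.07842 / 2 = 3.53921 years.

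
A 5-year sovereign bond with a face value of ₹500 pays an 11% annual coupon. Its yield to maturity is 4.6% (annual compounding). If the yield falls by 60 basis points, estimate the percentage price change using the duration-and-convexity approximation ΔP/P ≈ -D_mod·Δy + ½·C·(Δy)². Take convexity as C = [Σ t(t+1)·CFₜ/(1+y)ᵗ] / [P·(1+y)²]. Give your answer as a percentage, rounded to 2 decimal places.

With y = 0.046:
  t   CF        PV=CF/(1+0.046)^t    t·PV        t(t+1)·PV
  1        55.00        52.5813        52.5813         105.1625
  2        55.00        50.2689       100.5378         301.6134
  3        55.00        48.0582       144.1746         576.6986
  4        55.00        45.9448       183.7790         918.8951
  5       555.00       443.2355     2,216.1776      13,297.0657
  Σ                    640.0886     2,697.2503      15,199.4353
P = 640.0886; D_Mac = 4.21387 yrs; D_mod = 4.02856 yrs; C = 21.70321.
Duration effect: -4.02856 × (-0.006) = +0.024171
Convexity effect: 0.5 × 21.70321 × (-0.006)² = +0.0003907
ΔP/P ≈ +0.024171 + 0.0003907 = +0.024562 = +2.4562%.

+2.46%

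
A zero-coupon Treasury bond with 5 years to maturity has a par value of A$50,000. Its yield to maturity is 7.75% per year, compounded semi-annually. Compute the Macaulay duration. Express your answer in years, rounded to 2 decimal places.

5.00 years

A zero-coupon bond has a single cash flow at maturity, so its Macaulay duration equals its maturity: 5 years.
(Equivalently: 10 semi-annual periods ÷ 2 = 5 years.)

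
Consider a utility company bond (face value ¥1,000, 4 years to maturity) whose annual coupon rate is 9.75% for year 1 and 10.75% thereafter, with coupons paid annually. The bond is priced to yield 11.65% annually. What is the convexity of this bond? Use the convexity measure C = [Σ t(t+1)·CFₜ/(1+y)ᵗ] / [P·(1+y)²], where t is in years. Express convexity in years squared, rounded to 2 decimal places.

13.22

With y = 0.1165:
  t   CF        PV=CF/(1+0.1165)^t    t·PV        t(t+1)·PV
  1        97.50        87.3265        87.3265         174.6529
  2       107.50        86.2365       172.4730         517.4189
  3       107.50        77.2382       231.7147         926.8587
  4     1,107.50       712.7034     2,850.8136      14,254.0678
  Σ                    963.5046     3,342.3277      15,872.9983
P = 963.5046.
Convexity = Σ t(t+1)·PV / [P·(1+y)²] = 15,872.9983 / (963.5046 × 1.246572) = 13.21563.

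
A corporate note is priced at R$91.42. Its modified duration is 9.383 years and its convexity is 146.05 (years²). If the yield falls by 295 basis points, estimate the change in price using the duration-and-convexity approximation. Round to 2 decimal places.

+R$31.11

Duration effect: -D_mod·Δy = -9.383 × (-0.0295) = +0.2767985
Convexity effect: ½·C·(Δy)² = 0.5 × 146.05 × (-0.0295)² = +0.06355000625
ΔP/P ≈ +0.2767985 + 0.06355000625 = +0.34034850625
ΔP ≈ 91.42 × (+0.34034850625) = +31.114660441375.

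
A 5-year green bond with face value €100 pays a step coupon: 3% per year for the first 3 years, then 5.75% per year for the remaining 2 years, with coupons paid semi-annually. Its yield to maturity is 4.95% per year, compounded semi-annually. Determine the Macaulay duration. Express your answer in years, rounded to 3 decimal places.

Periodic yield y = 0.02475. Discount each cash flow and weight by its period:
  t   CF        PV=CF/(1+0.02475)^t    t·PV
  1        1.500         1.4638         1.4638
  2        1.500         1.4284         2.8568
  3        1.500         1.3939         4.1818
  4        1.500         1.3603         5.4410
  5        1.500         1.3274         6.6370
  6        1.500         1.2953         7.7720
  7        2.875         2.4228        16.9594
  8        2.875         2.3643        18.9140
  9        2.875         2.3072        20.7644
  10     102.875        80.5621       805.6206
  Σ                     95.9253       890.6109
Price P = Σ PV = 95.9253.
Macaulay duration = Σ(t·PV) / P = 890.6109 / 95.9253 = 9.28442 half-year periods.
In years: 9.28442 / 2 = 4.64221 years.

4.642 years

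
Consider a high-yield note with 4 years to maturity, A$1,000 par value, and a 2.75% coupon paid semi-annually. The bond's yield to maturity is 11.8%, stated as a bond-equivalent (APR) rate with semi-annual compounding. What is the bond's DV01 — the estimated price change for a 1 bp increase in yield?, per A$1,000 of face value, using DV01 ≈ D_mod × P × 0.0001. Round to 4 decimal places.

Periodic yield y = 0.059.
  t   CF        PV=CF/(1+0.059)^t    t·PV
  1        13.75        12.9839        12.9839
  2        13.75        12.2606        24.5211
  3        13.75        11.5775        34.7325
  4        13.75        10.9325        43.7299
  5        13.75        10.3234        51.6170
  6        13.75         9.7483        58.4895
  7        13.75         9.2052        64.4361
  8     1,013.75       640.8600     5,126.8802
  Σ                    717.8913     5,417.3904
P = 717.8913; D_Mac = 7.54625 half-year periods = 3.77313 yrs; D_mod = 3.56291 yrs.
DV01 ≈ 3.56291 × 717.8913 × 0.0001 = 0.255779.

A$0.2558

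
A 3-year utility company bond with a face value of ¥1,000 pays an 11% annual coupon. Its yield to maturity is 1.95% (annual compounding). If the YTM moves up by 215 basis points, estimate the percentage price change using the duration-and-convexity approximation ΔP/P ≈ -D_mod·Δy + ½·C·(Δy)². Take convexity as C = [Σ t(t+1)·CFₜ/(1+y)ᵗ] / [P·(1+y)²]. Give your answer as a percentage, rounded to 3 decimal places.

With y = 0.0195:
  t   CF        PV=CF/(1+0.0195)^t    t·PV        t(t+1)·PV
  1       110.00       107.8960       107.8960         215.7921
  2       110.00       105.8323       211.6646         634.9938
  3     1,110.00     1,047.5175     3,142.5525      12,570.2100
  Σ                  1,261.2458     3,462.1131      13,420.9959
P = 1,261.2458; D_Mac = 2.74499 yrs; D_mod = 2.69249 yrs; C = 10.23789.
Duration effect: -2.69249 × (+0.0215) = -0.057889
Convexity effect: 0.5 × 10.23789 × (0.0215)² = +0.0023662
ΔP/P ≈ -0.057889 + 0.0023662 = -0.055522 = -5.5522%.

-5.552%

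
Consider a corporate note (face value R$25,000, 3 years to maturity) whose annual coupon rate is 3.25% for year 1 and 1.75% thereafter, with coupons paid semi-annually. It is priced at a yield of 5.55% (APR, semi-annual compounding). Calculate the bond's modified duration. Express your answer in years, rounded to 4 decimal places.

Periodic yield y = 0.02775. First find Macaulay duration:
  t   CF        PV=CF/(1+0.02775)^t    t·PV
  1       406.25       395.2810       395.2810
  2       406.25       384.6081       769.2162
  3       218.75       201.5049       604.5147
  4       218.75       196.0641       784.2565
  5       218.75       190.7702       953.8512
  6    25,218.75    21,399.2545   128,395.5270
  Σ                 22,767.4828   131,902.6465
P = 22,767.4828; Macaulay duration = 131,902.6465 / 22,767.4828 = 5.79347 half-year periods = 2.89673 years.
Modified duration = D_Mac / (1 + y) = 2.89673 / 1.02775 = 2.81852 years.

2.8185 years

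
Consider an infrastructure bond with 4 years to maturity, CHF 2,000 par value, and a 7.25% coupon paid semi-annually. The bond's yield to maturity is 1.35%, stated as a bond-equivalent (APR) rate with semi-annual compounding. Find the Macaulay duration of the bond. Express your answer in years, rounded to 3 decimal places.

3.595 years

Periodic yield y = 0.00675. Discount each cash flow and weight by its period:
  t   CF        PV=CF/(1+0.00675)^t    t·PV
  1        72.50        72.0139        72.0139
  2        72.50        71.5311       143.0621
  3        72.50        71.0515       213.1544
  4        72.50        70.5751       282.3004
  5        72.50        70.1019       350.5095
  6        72.50        69.6319       417.7913
  7        72.50        69.1650       484.1552
  8     2,072.50     1,963.9093    15,711.2746
  Σ                  2,457.9797    17,674.2615
Price P = Σ PV = 2,457.9797.
Macaulay duration = Σ(t·PV) / P = 17,674.2615 / 2,457.9797 = 7.19056 half-year periods.
In years: 7.19056 / 2 = 3.59528 years.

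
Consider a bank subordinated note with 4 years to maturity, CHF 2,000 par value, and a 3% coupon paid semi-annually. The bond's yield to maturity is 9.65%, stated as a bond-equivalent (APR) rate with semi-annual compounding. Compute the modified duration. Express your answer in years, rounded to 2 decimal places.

Periodic yield y = 0.04825. First find Macaulay duration:
  t   CF        PV=CF/(1+0.04825)^t    t·PV
  1        30.00        28.6191        28.6191
  2        30.00        27.3018        54.6036
  3        30.00        26.0451        78.1354
  4        30.00        24.8463        99.3852
  5        30.00        23.7026       118.5132
  6        30.00        22.6116       135.6698
  7        30.00        21.5708       150.9959
  8     2,030.00     1,392.4419    11,139.5348
  Σ                  1,567.1394    11,805.4572
P = 1,567.1394; Macaulay duration = 11,805.4572 / 1,567.1394 = 7.53313 half-year periods = 3.76656 years.
Modified duration = D_Mac / (1 + y) = 3.76656 / 1.04825 = 3.59319 years.

3.59 years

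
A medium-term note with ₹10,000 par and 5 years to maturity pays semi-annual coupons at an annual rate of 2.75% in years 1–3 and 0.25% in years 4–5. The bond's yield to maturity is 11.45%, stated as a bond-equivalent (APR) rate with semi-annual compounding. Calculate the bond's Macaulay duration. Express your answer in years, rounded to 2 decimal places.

4.64 years

Periodic yield y = 0.05725. Discount each cash flow and weight by its period:
  t   CF        PV=CF/(1+0.05725)^t    t·PV
  1       137.50       130.0544       130.0544
  2       137.50       123.0120       246.0239
  3       137.50       116.3509       349.0526
  4       137.50       110.0505       440.2019
  5       137.50       104.0913       520.4563
  6       137.50        98.4547       590.7283
  7        12.50         8.4658        59.2603
  8        12.50         8.0073        64.0587
  9        12.50         7.5737        68.1637
  10   10,012.50     5,738.0667    57,380.6668
  Σ                  6,444.1272    59,848.6670
Price P = Σ PV = 6,444.1272.
Macaulay duration = Σ(t·PV) / P = 59,848.6670 / 6,444.1272 = 9.28732 half-year periods.
In years: 9.28732 / 2 = 4.64366 years.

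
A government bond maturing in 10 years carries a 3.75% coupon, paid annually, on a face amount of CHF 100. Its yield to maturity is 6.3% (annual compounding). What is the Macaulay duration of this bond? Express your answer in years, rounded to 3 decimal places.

8.330 years

Periodic yield y = 0.063. Discount each cash flow and weight by its year:
  t   CF        PV=CF/(1+0.063)^t    t·PV
  1         3.75         3.5278         3.5278
  2         3.75         3.3187         6.6374
  3         3.75         3.1220         9.3660
  4         3.75         2.9370        11.7478
  5         3.75         2.7629        13.8145
  6         3.75         2.5992        15.5949
  7         3.75         2.4451        17.1158
  8         3.75         2.3002        18.4016
  9         3.75         2.1639        19.4749
  10      103.75        56.3191       563.1907
  Σ                     81.4957       678.8712
Price P = Σ PV = 81.4957.
Macaulay duration = Σ(t·PV) / P = 678.8712 / 81.4957 = 8.33015 years.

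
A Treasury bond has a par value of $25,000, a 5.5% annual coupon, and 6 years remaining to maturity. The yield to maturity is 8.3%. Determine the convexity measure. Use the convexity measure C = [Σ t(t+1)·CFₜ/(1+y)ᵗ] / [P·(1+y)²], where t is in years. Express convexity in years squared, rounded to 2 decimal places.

With y = 0.083:
  t   CF        PV=CF/(1+0.083)^t    t·PV        t(t+1)·PV
  1     1,375.00     1,269.6214     1,269.6214       2,539.2428
  2     1,375.00     1,172.3189     2,344.6379       7,033.9137
  3     1,375.00     1,082.4736     3,247.4209      12,989.6836
  4     1,375.00       999.5140     3,998.0559      19,990.2795
  5     1,375.00       922.9123     4,614.5613      27,687.3678
  6    26,375.00    16,346.3852    98,078.3111     686,548.1780
  Σ                 21,793.2254   113,552.6086     756,788.6656
P = 21,793.2254.
Convexity = Σ t(t+1)·PV / [P·(1+y)²] = 756,788.6656 / (21,793.2254 × 1.172889) = 29.60712.

29.61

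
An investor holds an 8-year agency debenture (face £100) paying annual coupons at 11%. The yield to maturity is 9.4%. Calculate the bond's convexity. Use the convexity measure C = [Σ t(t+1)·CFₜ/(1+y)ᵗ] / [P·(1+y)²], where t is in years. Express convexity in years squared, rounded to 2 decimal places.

38.68

With y = 0.094:
  t   CF        PV=CF/(1+0.094)^t    t·PV        t(t+1)·PV
  1        11.00        10.0548        10.0548          20.1097
  2        11.00         9.1909        18.3818          55.1454
  3        11.00         8.4012        25.2036         100.8143
  4        11.00         7.6793        30.7173         153.5866
  5        11.00         7.0195        35.0975         210.5849
  6        11.00         6.4164        38.4982         269.4871
  7        11.00         5.8650        41.0553         328.4426
  8       111.00        54.0984       432.7872       3,895.0846
  Σ                    108.7256       631.7957       5,033.2553
P = 108.7256.
Convexity = Σ t(t+1)·PV / [P·(1+y)²] = 5,033.2553 / (108.7256 × 1.196836) = 38.67966.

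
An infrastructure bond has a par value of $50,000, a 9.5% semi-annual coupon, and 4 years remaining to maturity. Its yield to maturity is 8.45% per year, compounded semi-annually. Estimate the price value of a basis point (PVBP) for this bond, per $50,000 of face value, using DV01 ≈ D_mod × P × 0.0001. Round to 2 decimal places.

Periodic yield y = 0.04225.
  t   CF        PV=CF/(1+0.04225)^t    t·PV
  1     2,375.00     2,278.7239     2,278.7239
  2     2,375.00     2,186.3506     4,372.7012
  3     2,375.00     2,097.7219     6,293.1656
  4     2,375.00     2,012.6859     8,050.7435
  5     2,375.00     1,931.0970     9,655.4851
  6     2,375.00     1,852.8156    11,116.8934
  7     2,375.00     1,777.7074    12,443.9520
  8    52,375.00    37,613.9381   300,911.5048
  Σ                 51,751.0404   355,123.1696
P = 51,751.0404; D_Mac = 6.86215 half-year periods = 3.43107 yrs; D_mod = 3.29199 yrs.
DV01 ≈ 3.29199 × 51,751.0404 × 0.0001 = 17.036372.

$17.04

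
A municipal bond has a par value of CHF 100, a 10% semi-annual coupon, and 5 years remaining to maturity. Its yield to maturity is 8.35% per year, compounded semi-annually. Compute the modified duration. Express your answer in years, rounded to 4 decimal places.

Periodic yield y = 0.04175. First find Macaulay duration:
  t   CF        PV=CF/(1+0.04175)^t    t·PV
  1         5.00         4.7996         4.7996
  2         5.00         4.6073         9.2145
  3         5.00         4.4226        13.2679
  4         5.00         4.2454        16.9815
  5         5.00         4.0752        20.3762
  6         5.00         3.9119        23.4715
  7         5.00         3.7551        26.2859
  8         5.00         3.6046        28.8371
  9         5.00         3.4602        31.1416
  10      105.00        69.7516       697.5161
  Σ                    106.6336       871.8918
P = 106.6336; Macaulay duration = 871.8918 / 106.6336 = 8.17652 half-year periods = 4.08826 years.
Modified duration = D_Mac / (1 + y) = 4.08826 / 1.04175 = 3.92442 years.

3.9244 years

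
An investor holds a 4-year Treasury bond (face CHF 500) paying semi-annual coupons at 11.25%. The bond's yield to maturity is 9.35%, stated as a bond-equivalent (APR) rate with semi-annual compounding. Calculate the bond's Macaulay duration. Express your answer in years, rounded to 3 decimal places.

3.352 years

Periodic yield y = 0.04675. Discount each cash flow and weight by its period:
  t   CF        PV=CF/(1+0.04675)^t    t·PV
  1       28.125        26.8689        26.8689
  2       28.125        25.6689        51.3377
  3       28.125        24.5224        73.5673
  4       28.125        23.4272        93.7089
  5       28.125        22.3809       111.9045
  6       28.125        21.3813       128.2880
  7       28.125        20.4264       142.9848
  8      528.125       366.4316     2,931.4531
  Σ                    531.1077     3,560.1132
Price P = Σ PV = 531.1077.
Macaulay duration = Σ(t·PV) / P = 3,560.1132 / 531.1077 = 6.70319 half-year periods.
In years: 6.70319 / 2 = 3.35159 years.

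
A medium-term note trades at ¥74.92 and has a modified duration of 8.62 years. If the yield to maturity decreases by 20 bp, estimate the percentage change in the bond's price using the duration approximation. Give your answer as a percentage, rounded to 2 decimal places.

+1.72%

Duration approximation: ΔP/P ≈ -D_mod · Δy = -8.62 × (-0.002) = +0.017240.
As a percentage: +1.7240%.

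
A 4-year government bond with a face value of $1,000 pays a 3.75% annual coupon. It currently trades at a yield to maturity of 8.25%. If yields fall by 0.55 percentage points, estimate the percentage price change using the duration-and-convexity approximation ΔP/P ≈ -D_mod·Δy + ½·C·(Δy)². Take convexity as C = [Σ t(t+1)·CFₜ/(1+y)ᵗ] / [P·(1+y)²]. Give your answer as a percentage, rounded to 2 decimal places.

With y = 0.0825:
  t   CF        PV=CF/(1+0.0825)^t    t·PV        t(t+1)·PV
  1        37.50        34.6420        34.6420          69.2841
  2        37.50        32.0019        64.0038         192.0113
  3        37.50        29.5629        88.6888         354.7552
  4     1,037.50       755.5731     3,022.2924      15,111.4619
  Σ                    851.7799     3,209.6270      15,727.5125
P = 851.7799; D_Mac = 3.76814 yrs; D_mod = 3.48096 yrs; C = 15.75712.
Duration effect: -3.48096 × (-0.0055) = +0.019145
Convexity effect: 0.5 × 15.75712 × (-0.0055)² = +0.0002383
ΔP/P ≈ +0.019145 + 0.0002383 = +0.019384 = +1.9384%.

+1.94%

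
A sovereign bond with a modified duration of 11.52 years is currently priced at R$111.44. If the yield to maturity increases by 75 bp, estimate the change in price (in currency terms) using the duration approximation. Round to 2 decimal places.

Duration approximation: ΔP/P ≈ -D_mod · Δy = -11.52 × (+0.0075) = -0.086400.
ΔP ≈ 111.44 × (-0.086400) = -9.628416.

-R$9.63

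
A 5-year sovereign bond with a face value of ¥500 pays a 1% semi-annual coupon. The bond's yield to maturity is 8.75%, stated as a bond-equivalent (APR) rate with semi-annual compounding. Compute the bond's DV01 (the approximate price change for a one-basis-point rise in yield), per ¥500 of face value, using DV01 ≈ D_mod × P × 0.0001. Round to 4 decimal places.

¥0.1610

Periodic yield y = 0.04375.
  t   CF        PV=CF/(1+0.04375)^t    t·PV
  1         2.50         2.3952         2.3952
  2         2.50         2.2948         4.5896
  3         2.50         2.1986         6.5959
  4         2.50         2.1065         8.4259
  5         2.50         2.0182        10.0908
  6         2.50         1.9336        11.6015
  7         2.50         1.8525        12.9677
  8         2.50         1.7749        14.1990
  9         2.50         1.7005        15.3043
  10      502.50       327.4697     3,274.6974
  Σ                    345.7445     3,360.8673
P = 345.7445; D_Mac = 9.72067 half-year periods = 4.86033 yrs; D_mod = 4.65661 yrs.
DV01 ≈ 4.65661 × 345.7445 × 0.0001 = 0.161000.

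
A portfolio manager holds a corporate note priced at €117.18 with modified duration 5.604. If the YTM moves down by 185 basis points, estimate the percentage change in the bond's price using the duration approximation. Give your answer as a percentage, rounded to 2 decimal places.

Duration approximation: ΔP/P ≈ -D_mod · Δy = -5.604 × (-0.0185) = +0.103674.
As a percentage: +10.3674%.

+10.37%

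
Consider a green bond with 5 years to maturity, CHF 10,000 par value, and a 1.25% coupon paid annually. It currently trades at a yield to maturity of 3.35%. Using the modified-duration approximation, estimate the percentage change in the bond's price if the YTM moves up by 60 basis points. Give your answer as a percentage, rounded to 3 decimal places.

Periodic yield y = 0.0335. Modified duration first:
  t   CF        PV=CF/(1+0.0335)^t    t·PV
  1       125.00       120.9482       120.9482
  2       125.00       117.0278       234.0556
  3       125.00       113.2344       339.7033
  4       125.00       109.5641       438.2562
  5    10,125.00     8,587.0230    42,935.1151
  Σ                  9,047.7976    44,068.0785
P = 9,047.7976; D_Mac = 4.87059 yrs; D_mod = 4.87059/(1+0.0335) = 4.71271 yrs.
ΔP/P ≈ -D_mod · Δy = -4.71271 × (+0.006) = -0.028276 = -2.8276%.

-2.828%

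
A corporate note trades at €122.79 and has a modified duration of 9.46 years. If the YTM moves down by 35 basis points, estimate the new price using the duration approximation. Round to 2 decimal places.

€126.86

Duration approximation: ΔP/P ≈ -D_mod · Δy = -9.46 × (-0.0035) = +0.033110.
New price ≈ 122.79 × (1 + 0.033110) = 126.8555769.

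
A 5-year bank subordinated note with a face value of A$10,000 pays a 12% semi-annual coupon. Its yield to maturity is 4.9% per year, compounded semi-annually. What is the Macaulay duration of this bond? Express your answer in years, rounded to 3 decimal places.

4.057 years

Periodic yield y = 0.0245. Discount each cash flow and weight by its period:
  t   CF        PV=CF/(1+0.0245)^t    t·PV
  1       600.00       585.6515       585.6515
  2       600.00       571.6462     1,143.2924
  3       600.00       557.9758     1,673.9274
  4       600.00       544.6323     2,178.5292
  5       600.00       531.6079     2,658.0396
  6       600.00       518.8950     3,113.3699
  7       600.00       506.4861     3,545.4025
  8       600.00       494.3739     3,954.9913
  9       600.00       482.5514     4,342.9627
  10   10,600.00     8,321.2053    83,212.0532
  Σ                 13,115.0255   106,408.2197
Price P = Σ PV = 13,115.0255.
Macaulay duration = Σ(t·PV) / P = 106,408.2197 / 13,115.0255 = 8.11346 half-year periods.
In years: 8.11346 / 2 = 4.05673 years.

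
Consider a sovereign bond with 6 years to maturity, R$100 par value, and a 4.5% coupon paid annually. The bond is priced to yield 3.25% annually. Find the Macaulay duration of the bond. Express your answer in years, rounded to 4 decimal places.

5.4125 years

Periodic yield y = 0.0325. Discount each cash flow and weight by its year:
  t   CF        PV=CF/(1+0.0325)^t    t·PV
  1         4.50         4.3584         4.3584
  2         4.50         4.2212         8.4423
  3         4.50         4.0883        12.2649
  4         4.50         3.9596        15.8384
  5         4.50         3.8350        19.1749
  6       104.50        86.2533       517.5200
  Σ                    106.7157       577.5989
Price P = Σ PV = 106.7157.
Macaulay duration = Σ(t·PV) / P = 577.5989 / 106.7157 = 5.41250 years.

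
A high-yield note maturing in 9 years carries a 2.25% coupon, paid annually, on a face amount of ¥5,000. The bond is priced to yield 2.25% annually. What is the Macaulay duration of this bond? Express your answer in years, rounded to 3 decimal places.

Periodic yield y = 0.0225. Discount each cash flow and weight by its year:
  t   CF        PV=CF/(1+0.0225)^t    t·PV
  1       112.50       110.0244       110.0244
  2       112.50       107.6034       215.2067
  3       112.50       105.2356       315.7067
  4       112.50       102.9199       411.6795
  5       112.50       100.6551       503.2757
  6       112.50        98.4402       590.6414
  7       112.50        96.2741       673.9184
  8       112.50        94.1556       753.2445
  9     5,112.50     4,184.6917    37,662.2256
  Σ                  5,000.0000    41,235.9230
Price P = Σ PV = 5,000.0000.
Macaulay duration = Σ(t·PV) / P = 41,235.9230 / 5,000.0000 = 8.24718 years.

8.247 years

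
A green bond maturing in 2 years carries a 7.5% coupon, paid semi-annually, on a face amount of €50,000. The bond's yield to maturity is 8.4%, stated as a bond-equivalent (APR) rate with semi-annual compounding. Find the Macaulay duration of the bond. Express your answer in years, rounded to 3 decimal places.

Periodic yield y = 0.042. Discount each cash flow and weight by its period:
  t   CF        PV=CF/(1+0.042)^t    t·PV
  1     1,875.00     1,799.4242     1,799.4242
  2     1,875.00     1,726.8946     3,453.7892
  3     1,875.00     1,657.2885     4,971.8655
  4    51,875.00    44,003.5013   176,014.0051
  Σ                 49,187.1086   186,239.0840
Price P = Σ PV = 49,187.1086.
Macaulay duration = Σ(t·PV) / P = 186,239.0840 / 49,187.1086 = 3.78634 half-year periods.
In years: 3.78634 / 2 = 1.89317 years.

1.893 years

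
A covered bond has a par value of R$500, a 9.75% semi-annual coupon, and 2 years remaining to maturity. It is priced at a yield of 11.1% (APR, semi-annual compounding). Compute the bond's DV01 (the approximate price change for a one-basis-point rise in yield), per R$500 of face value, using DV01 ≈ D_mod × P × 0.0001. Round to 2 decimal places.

R$0.09

Periodic yield y = 0.0555.
  t   CF        PV=CF/(1+0.0555)^t    t·PV
  1       24.375        23.0933        23.0933
  2       24.375        21.8790        43.7581
  3       24.375        20.7286        62.1858
  4      524.375       422.4828     1,689.9312
  Σ                    488.1837     1,818.9684
P = 488.1837; D_Mac = 3.72599 half-year periods = 1.86300 yrs; D_mod = 1.76504 yrs.
DV01 ≈ 1.76504 × 488.1837 × 0.0001 = 0.086166.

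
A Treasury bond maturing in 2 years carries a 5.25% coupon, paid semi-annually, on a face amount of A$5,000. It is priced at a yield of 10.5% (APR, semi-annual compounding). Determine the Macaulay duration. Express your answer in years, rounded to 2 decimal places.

1.92 years

Periodic yield y = 0.0525. Discount each cash flow and weight by its period:
  t   CF        PV=CF/(1+0.0525)^t    t·PV
  1       131.25       124.7031       124.7031
  2       131.25       118.4827       236.9655
  3       131.25       112.5727       337.7180
  4     5,131.25     4,181.5256    16,726.1023
  Σ                  4,537.2841    17,425.4889
Price P = Σ PV = 4,537.2841.
Macaulay duration = Σ(t·PV) / P = 17,425.4889 / 4,537.2841 = 3.84051 half-year periods.
In years: 3.84051 / 2 = 1.92026 years.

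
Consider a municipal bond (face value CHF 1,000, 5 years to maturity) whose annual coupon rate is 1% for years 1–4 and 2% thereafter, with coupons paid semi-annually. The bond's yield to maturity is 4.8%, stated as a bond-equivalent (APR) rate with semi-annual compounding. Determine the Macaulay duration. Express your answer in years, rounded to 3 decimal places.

4.875 years

Periodic yield y = 0.024. Discount each cash flow and weight by its period:
  t   CF        PV=CF/(1+0.024)^t    t·PV
  1         5.00         4.8828         4.8828
  2         5.00         4.7684         9.5367
  3         5.00         4.6566        13.9698
  4         5.00         4.5475        18.1899
  5         5.00         4.4409        22.2045
  6         5.00         4.3368        26.0209
  7         5.00         4.2352        29.6462
  8         5.00         4.1359        33.0872
  9        10.00         8.0779        72.7014
  10    1,010.00       796.7495     7,967.4951
  Σ                    840.8315     8,197.7345
Price P = Σ PV = 840.8315.
Macaulay duration = Σ(t·PV) / P = 8,197.7345 / 840.8315 = 9.74956 half-year periods.
In years: 9.74956 / 2 = 4.87478 years.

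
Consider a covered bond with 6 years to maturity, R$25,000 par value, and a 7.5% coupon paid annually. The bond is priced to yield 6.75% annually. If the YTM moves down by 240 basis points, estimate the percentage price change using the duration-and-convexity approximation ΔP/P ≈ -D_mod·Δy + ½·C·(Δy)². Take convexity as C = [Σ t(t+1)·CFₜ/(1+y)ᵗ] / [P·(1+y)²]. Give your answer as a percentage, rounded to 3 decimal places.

+12.230%

With y = 0.0675:
  t   CF        PV=CF/(1+0.0675)^t    t·PV        t(t+1)·PV
  1     1,875.00     1,756.4403     1,756.4403       3,512.8806
  2     1,875.00     1,645.3773     3,290.7546       9,872.2639
  3     1,875.00     1,541.3371     4,624.0112      18,496.0447
  4     1,875.00     1,443.8755     5,775.5019      28,877.5093
  5     1,875.00     1,352.5765     6,762.8827      40,577.2965
  6    26,875.00    18,161.0591   108,966.3544     762,764.4805
  Σ                 25,900.6657   131,175.9451     864,100.4755
P = 25,900.6657; D_Mac = 5.06458 yrs; D_mod = 4.74434 yrs; C = 29.27639.
Duration effect: -4.74434 × (-0.024) = +0.113864
Convexity effect: 0.5 × 29.27639 × (-0.024)² = +0.0084316
ΔP/P ≈ +0.113864 + 0.0084316 = +0.122296 = +12.2296%.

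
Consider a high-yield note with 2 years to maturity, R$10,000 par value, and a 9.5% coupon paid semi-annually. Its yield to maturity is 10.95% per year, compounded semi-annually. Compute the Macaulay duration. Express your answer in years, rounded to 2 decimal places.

Periodic yield y = 0.05475. Discount each cash flow and weight by its period:
  t   CF        PV=CF/(1+0.05475)^t    t·PV
  1       475.00       450.3437       450.3437
  2       475.00       426.9672       853.9345
  3       475.00       404.8042     1,214.4126
  4    10,475.00     8,463.6149    33,854.4597
  Σ                  9,745.7300    36,373.1504
Price P = Σ PV = 9,745.7300.
Macaulay duration = Σ(t·PV) / P = 36,373.1504 / 9,745.7300 = 3.73221 half-year periods.
In years: 3.73221 / 2 = 1.86611 years.

1.87 years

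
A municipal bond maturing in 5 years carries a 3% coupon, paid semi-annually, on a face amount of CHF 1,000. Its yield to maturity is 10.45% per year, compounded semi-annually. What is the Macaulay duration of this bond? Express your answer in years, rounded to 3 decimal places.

4.606 years

Periodic yield y = 0.05225. Discount each cash flow and weight by its period:
  t   CF        PV=CF/(1+0.05225)^t    t·PV
  1        15.00        14.2552        14.2552
  2        15.00        13.5473        27.0946
  3        15.00        12.8746        38.6239
  4        15.00        12.2353        48.9413
  5        15.00        11.6278        58.1389
  6        15.00        11.0504        66.3023
  7        15.00        10.5017        73.5117
  8        15.00         9.9802        79.8417
  9        15.00         9.4846        85.3618
  10    1,015.00       609.9254     6,099.2537
  Σ                    715.4825     6,591.3251
Price P = Σ PV = 715.4825.
Macaulay duration = Σ(t·PV) / P = 6,591.3251 / 715.4825 = 9.21242 half-year periods.
In years: 9.21242 / 2 = 4.60621 years.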